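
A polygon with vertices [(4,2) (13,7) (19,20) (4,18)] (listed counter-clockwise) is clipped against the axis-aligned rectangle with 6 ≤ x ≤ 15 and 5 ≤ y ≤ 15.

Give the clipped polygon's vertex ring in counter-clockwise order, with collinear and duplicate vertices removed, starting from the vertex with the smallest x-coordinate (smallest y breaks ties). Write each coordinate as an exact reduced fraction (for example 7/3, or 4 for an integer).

1. After x ≥ 6: [(6,28/9) (13,7) (19,20) (6,274/15)]
2. After x ≤ 15: [(6,28/9) (13,7) (15,34/3) (15,292/15) (6,274/15)]
3. After y ≥ 5: [(6,5) (47/5,5) (13,7) (15,34/3) (15,292/15) (6,274/15)]
4. After y ≤ 15: [(6,15) (6,5) (47/5,5) (13,7) (15,34/3) (15,15)]
5. Canonical ring: [(6,5) (47/5,5) (13,7) (15,34/3) (15,15) (6,15)]

Clipped polygon: [(6,5) (47/5,5) (13,7) (15,34/3) (15,15) (6,15)]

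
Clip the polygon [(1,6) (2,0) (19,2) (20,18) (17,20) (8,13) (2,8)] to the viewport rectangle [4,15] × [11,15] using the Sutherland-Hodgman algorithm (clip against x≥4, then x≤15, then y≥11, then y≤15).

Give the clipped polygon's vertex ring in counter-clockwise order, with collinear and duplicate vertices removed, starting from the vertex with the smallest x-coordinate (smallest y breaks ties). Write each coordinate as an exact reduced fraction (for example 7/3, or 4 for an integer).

1. After x ≥ 4: [(4,4/17) (19,2) (20,18) (17,20) (8,13) (4,29/3)]
2. After x ≤ 15: [(4,4/17) (15,26/17) (15,166/9) (8,13) (4,29/3)]
3. After y ≥ 11: [(15,11) (15,166/9) (8,13) (28/5,11)]
4. After y ≤ 15: [(15,11) (15,15) (74/7,15) (8,13) (28/5,11)]
5. Canonical ring: [(28/5,11) (15,11) (15,15) (74/7,15) (8,13)]

Clipped polygon: [(28/5,11) (15,11) (15,15) (74/7,15) (8,13)]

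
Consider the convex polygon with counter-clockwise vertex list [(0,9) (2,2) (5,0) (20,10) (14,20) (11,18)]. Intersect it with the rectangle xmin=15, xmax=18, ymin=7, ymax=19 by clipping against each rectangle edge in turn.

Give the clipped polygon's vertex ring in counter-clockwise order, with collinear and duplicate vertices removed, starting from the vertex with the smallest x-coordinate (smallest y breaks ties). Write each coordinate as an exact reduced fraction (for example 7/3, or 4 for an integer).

Clipped polygon: [(15,7) (31/2,7) (18,26/3) (18,40/3) (15,55/3)]

1. After x ≥ 15: [(15,20/3) (20,10) (15,55/3)]
2. After x ≤ 18: [(15,20/3) (18,26/3) (18,40/3) (15,55/3)]
3. After y ≥ 7: [(15,7) (31/2,7) (18,26/3) (18,40/3) (15,55/3)]
4. After y ≤ 19: [(15,7) (31/2,7) (18,26/3) (18,40/3) (15,55/3)]
5. Canonical ring: [(15,7) (31/2,7) (18,26/3) (18,40/3) (15,55/3)]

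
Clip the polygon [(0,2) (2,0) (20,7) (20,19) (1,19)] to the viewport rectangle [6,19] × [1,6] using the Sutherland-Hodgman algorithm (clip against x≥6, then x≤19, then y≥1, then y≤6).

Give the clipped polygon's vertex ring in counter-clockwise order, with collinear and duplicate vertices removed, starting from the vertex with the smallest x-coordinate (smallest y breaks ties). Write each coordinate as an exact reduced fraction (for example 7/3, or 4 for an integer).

Clipped polygon: [(6,14/9) (122/7,6) (6,6)]

1. After x ≥ 6: [(6,14/9) (20,7) (20,19) (6,19)]
2. After x ≤ 19: [(6,14/9) (19,119/18) (19,19) (6,19)]
3. After y ≥ 1: [(6,14/9) (19,119/18) (19,19) (6,19)]
4. After y ≤ 6: [(6,6) (6,14/9) (122/7,6)]
5. Canonical ring: [(6,14/9) (122/7,6) (6,6)]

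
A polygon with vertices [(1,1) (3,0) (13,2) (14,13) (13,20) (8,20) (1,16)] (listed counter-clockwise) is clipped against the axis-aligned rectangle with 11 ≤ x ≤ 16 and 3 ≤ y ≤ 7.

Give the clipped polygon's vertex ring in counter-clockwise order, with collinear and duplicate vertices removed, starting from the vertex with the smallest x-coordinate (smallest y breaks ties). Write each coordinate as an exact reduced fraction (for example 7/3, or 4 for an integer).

1. After x ≥ 11: [(11,8/5) (13,2) (14,13) (13,20) (11,20)]
2. After x ≤ 16: [(11,8/5) (13,2) (14,13) (13,20) (11,20)]
3. After y ≥ 3: [(11,3) (144/11,3) (14,13) (13,20) (11,20)]
4. After y ≤ 7: [(11,7) (11,3) (144/11,3) (148/11,7)]
5. Canonical ring: [(11,3) (144/11,3) (148/11,7) (11,7)]

Clipped polygon: [(11,3) (144/11,3) (148/11,7) (11,7)]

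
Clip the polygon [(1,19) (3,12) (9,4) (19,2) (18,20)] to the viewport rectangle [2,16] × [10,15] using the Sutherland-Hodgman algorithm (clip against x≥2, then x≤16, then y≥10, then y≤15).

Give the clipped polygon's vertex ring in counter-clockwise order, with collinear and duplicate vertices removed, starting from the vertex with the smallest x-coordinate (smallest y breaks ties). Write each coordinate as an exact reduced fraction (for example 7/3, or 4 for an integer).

1. After x ≥ 2: [(2,324/17) (2,31/2) (3,12) (9,4) (19,2) (18,20)]
2. After x ≤ 16: [(16,338/17) (2,324/17) (2,31/2) (3,12) (9,4) (16,13/5)]
3. After y ≥ 10: [(16,10) (16,338/17) (2,324/17) (2,31/2) (3,12) (9/2,10)]
4. After y ≤ 15: [(16,10) (16,15) (15/7,15) (3,12) (9/2,10)]
5. Canonical ring: [(15/7,15) (3,12) (9/2,10) (16,10) (16,15)]

Clipped polygon: [(15/7,15) (3,12) (9/2,10) (16,10) (16,15)]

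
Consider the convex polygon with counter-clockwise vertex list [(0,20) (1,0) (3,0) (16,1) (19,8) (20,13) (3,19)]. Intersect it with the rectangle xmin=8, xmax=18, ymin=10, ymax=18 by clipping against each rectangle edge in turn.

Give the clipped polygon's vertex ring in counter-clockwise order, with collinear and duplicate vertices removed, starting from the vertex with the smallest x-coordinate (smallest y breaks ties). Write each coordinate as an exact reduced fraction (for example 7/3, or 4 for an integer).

1. After x ≥ 8: [(8,5/13) (16,1) (19,8) (20,13) (8,293/17)]
2. After x ≤ 18: [(8,5/13) (16,1) (18,17/3) (18,233/17) (8,293/17)]
3. After y ≥ 10: [(8,10) (18,10) (18,233/17) (8,293/17)]
4. After y ≤ 18: [(8,10) (18,10) (18,233/17) (8,293/17)]
5. Canonical ring: [(8,10) (18,10) (18,233/17) (8,293/17)]

Clipped polygon: [(8,10) (18,10) (18,233/17) (8,293/17)]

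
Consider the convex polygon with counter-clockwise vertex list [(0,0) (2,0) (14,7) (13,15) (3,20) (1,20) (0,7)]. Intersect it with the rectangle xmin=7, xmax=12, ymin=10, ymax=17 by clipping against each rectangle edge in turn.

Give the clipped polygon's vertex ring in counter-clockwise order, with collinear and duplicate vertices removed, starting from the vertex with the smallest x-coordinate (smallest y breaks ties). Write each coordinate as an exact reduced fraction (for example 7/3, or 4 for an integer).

Clipped polygon: [(7,10) (12,10) (12,31/2) (9,17) (7,17)]

1. After x ≥ 7: [(7,35/12) (14,7) (13,15) (7,18)]
2. After x ≤ 12: [(7,35/12) (12,35/6) (12,31/2) (7,18)]
3. After y ≥ 10: [(7,10) (12,10) (12,31/2) (7,18)]
4. After y ≤ 17: [(7,17) (7,10) (12,10) (12,31/2) (9,17)]
5. Canonical ring: [(7,10) (12,10) (12,31/2) (9,17) (7,17)]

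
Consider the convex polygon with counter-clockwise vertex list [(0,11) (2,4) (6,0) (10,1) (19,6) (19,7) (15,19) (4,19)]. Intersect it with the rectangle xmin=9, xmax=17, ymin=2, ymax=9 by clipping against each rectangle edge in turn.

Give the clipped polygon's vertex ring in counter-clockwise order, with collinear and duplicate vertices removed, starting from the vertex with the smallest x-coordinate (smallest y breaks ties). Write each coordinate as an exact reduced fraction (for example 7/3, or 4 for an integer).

1. After x ≥ 9: [(9,3/4) (10,1) (19,6) (19,7) (15,19) (9,19)]
2. After x ≤ 17: [(9,3/4) (10,1) (17,44/9) (17,13) (15,19) (9,19)]
3. After y ≥ 2: [(9,2) (59/5,2) (17,44/9) (17,13) (15,19) (9,19)]
4. After y ≤ 9: [(9,9) (9,2) (59/5,2) (17,44/9) (17,9)]
5. Canonical ring: [(9,2) (59/5,2) (17,44/9) (17,9) (9,9)]

Clipped polygon: [(9,2) (59/5,2) (17,44/9) (17,9) (9,9)]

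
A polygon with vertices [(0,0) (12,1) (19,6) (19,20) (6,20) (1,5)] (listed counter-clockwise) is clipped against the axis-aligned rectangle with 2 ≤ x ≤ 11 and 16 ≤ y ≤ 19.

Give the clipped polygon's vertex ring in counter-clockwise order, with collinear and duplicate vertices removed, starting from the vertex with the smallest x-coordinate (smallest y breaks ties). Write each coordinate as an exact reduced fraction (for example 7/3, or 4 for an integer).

Clipped polygon: [(14/3,16) (11,16) (11,19) (17/3,19)]

1. After x ≥ 2: [(2,1/6) (12,1) (19,6) (19,20) (6,20) (2,8)]
2. After x ≤ 11: [(2,1/6) (11,11/12) (11,20) (6,20) (2,8)]
3. After y ≥ 16: [(11,16) (11,20) (6,20) (14/3,16)]
4. After y ≤ 19: [(11,16) (11,19) (17/3,19) (14/3,16)]
5. Canonical ring: [(14/3,16) (11,16) (11,19) (17/3,19)]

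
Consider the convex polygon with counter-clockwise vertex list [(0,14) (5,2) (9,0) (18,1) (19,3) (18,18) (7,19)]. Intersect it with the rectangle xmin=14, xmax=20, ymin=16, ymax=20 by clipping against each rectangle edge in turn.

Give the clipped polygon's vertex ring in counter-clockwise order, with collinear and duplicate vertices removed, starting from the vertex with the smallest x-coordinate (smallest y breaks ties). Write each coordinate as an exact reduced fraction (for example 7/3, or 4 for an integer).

1. After x ≥ 14: [(14,5/9) (18,1) (19,3) (18,18) (14,202/11)]
2. After x ≤ 20: [(14,5/9) (18,1) (19,3) (18,18) (14,202/11)]
3. After y ≥ 16: [(14,16) (272/15,16) (18,18) (14,202/11)]
4. After y ≤ 20: [(14,16) (272/15,16) (18,18) (14,202/11)]
5. Canonical ring: [(14,16) (272/15,16) (18,18) (14,202/11)]

Clipped polygon: [(14,16) (272/15,16) (18,18) (14,202/11)]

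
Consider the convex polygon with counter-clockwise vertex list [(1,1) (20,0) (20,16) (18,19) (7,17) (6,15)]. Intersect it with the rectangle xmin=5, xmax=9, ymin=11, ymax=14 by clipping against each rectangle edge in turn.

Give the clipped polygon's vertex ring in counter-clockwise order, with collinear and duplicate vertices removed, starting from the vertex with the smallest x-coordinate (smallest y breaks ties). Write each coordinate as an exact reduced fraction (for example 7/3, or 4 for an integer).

Clipped polygon: [(5,11) (9,11) (9,14) (79/14,14) (5,61/5)]

1. After x ≥ 5: [(5,61/5) (5,15/19) (20,0) (20,16) (18,19) (7,17) (6,15)]
2. After x ≤ 9: [(5,61/5) (5,15/19) (9,11/19) (9,191/11) (7,17) (6,15)]
3. After y ≥ 11: [(5,61/5) (5,11) (9,11) (9,191/11) (7,17) (6,15)]
4. After y ≤ 14: [(79/14,14) (5,61/5) (5,11) (9,11) (9,14)]
5. Canonical ring: [(5,11) (9,11) (9,14) (79/14,14) (5,61/5)]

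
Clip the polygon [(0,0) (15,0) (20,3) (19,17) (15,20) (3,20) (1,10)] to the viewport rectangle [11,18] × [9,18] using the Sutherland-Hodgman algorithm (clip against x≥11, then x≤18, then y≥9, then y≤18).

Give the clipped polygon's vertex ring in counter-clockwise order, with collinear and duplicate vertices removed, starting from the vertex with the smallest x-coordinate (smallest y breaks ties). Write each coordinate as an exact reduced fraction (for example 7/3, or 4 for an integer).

1. After x ≥ 11: [(11,0) (15,0) (20,3) (19,17) (15,20) (11,20)]
2. After x ≤ 18: [(11,0) (15,0) (18,9/5) (18,71/4) (15,20) (11,20)]
3. After y ≥ 9: [(11,9) (18,9) (18,71/4) (15,20) (11,20)]
4. After y ≤ 18: [(11,18) (11,9) (18,9) (18,71/4) (53/3,18)]
5. Canonical ring: [(11,9) (18,9) (18,71/4) (53/3,18) (11,18)]

Clipped polygon: [(11,9) (18,9) (18,71/4) (53/3,18) (11,18)]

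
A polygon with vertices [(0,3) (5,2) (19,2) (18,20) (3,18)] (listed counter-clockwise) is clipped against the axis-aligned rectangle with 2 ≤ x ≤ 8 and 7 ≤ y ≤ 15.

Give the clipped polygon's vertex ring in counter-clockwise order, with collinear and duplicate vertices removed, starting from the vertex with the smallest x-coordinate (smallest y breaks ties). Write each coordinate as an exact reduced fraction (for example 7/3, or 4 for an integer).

1. After x ≥ 2: [(2,13) (2,13/5) (5,2) (19,2) (18,20) (3,18)]
2. After x ≤ 8: [(2,13) (2,13/5) (5,2) (8,2) (8,56/3) (3,18)]
3. After y ≥ 7: [(2,13) (2,7) (8,7) (8,56/3) (3,18)]
4. After y ≤ 15: [(12/5,15) (2,13) (2,7) (8,7) (8,15)]
5. Canonical ring: [(2,7) (8,7) (8,15) (12/5,15) (2,13)]

Clipped polygon: [(2,7) (8,7) (8,15) (12/5,15) (2,13)]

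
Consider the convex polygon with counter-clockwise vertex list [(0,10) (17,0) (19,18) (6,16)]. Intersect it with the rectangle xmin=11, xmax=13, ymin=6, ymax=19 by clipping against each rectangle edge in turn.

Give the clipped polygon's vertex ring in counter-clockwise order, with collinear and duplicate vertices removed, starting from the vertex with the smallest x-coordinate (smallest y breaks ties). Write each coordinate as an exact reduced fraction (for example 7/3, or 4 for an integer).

Clipped polygon: [(11,6) (13,6) (13,222/13) (11,218/13)]

1. After x ≥ 11: [(11,60/17) (17,0) (19,18) (11,218/13)]
2. After x ≤ 13: [(11,60/17) (13,40/17) (13,222/13) (11,218/13)]
3. After y ≥ 6: [(11,6) (13,6) (13,222/13) (11,218/13)]
4. After y ≤ 19: [(11,6) (13,6) (13,222/13) (11,218/13)]
5. Canonical ring: [(11,6) (13,6) (13,222/13) (11,218/13)]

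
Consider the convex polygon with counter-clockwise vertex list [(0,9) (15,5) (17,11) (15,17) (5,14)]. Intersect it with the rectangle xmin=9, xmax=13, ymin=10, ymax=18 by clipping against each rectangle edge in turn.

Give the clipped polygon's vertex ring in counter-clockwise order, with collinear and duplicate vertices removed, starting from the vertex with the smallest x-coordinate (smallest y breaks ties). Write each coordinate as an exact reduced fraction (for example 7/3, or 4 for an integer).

1. After x ≥ 9: [(9,33/5) (15,5) (17,11) (15,17) (9,76/5)]
2. After x ≤ 13: [(9,33/5) (13,83/15) (13,82/5) (9,76/5)]
3. After y ≥ 10: [(9,10) (13,10) (13,82/5) (9,76/5)]
4. After y ≤ 18: [(9,10) (13,10) (13,82/5) (9,76/5)]
5. Canonical ring: [(9,10) (13,10) (13,82/5) (9,76/5)]

Clipped polygon: [(9,10) (13,10) (13,82/5) (9,76/5)]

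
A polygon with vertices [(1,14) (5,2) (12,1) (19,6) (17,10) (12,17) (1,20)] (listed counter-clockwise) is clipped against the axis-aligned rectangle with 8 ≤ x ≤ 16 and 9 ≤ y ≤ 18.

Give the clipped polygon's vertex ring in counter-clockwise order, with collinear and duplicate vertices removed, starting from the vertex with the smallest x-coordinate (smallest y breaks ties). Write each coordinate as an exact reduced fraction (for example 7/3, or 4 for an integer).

1. After x ≥ 8: [(8,11/7) (12,1) (19,6) (17,10) (12,17) (8,199/11)]
2. After x ≤ 16: [(8,11/7) (12,1) (16,27/7) (16,57/5) (12,17) (8,199/11)]
3. After y ≥ 9: [(8,9) (16,9) (16,57/5) (12,17) (8,199/11)]
4. After y ≤ 18: [(8,18) (8,9) (16,9) (16,57/5) (12,17) (25/3,18)]
5. Canonical ring: [(8,9) (16,9) (16,57/5) (12,17) (25/3,18) (8,18)]

Clipped polygon: [(8,9) (16,9) (16,57/5) (12,17) (25/3,18) (8,18)]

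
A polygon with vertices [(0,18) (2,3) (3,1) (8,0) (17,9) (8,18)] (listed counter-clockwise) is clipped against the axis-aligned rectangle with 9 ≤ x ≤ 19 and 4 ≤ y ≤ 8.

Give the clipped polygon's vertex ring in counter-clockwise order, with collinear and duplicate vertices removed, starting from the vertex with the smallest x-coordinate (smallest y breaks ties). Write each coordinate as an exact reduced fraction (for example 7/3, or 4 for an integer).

Clipped polygon: [(9,4) (12,4) (16,8) (9,8)]

1. After x ≥ 9: [(9,1) (17,9) (9,17)]
2. After x ≤ 19: [(9,1) (17,9) (9,17)]
3. After y ≥ 4: [(9,4) (12,4) (17,9) (9,17)]
4. After y ≤ 8: [(9,8) (9,4) (12,4) (16,8)]
5. Canonical ring: [(9,4) (12,4) (16,8) (9,8)]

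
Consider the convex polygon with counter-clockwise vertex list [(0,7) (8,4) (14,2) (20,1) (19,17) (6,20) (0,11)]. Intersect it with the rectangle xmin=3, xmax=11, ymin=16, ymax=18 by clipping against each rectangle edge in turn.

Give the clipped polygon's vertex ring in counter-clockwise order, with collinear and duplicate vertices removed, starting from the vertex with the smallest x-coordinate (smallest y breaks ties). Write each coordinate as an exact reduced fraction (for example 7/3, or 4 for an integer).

1. After x ≥ 3: [(3,47/8) (8,4) (14,2) (20,1) (19,17) (6,20) (3,31/2)]
2. After x ≤ 11: [(3,47/8) (8,4) (11,3) (11,245/13) (6,20) (3,31/2)]
3. After y ≥ 16: [(11,16) (11,245/13) (6,20) (10/3,16)]
4. After y ≤ 18: [(11,16) (11,18) (14/3,18) (10/3,16)]
5. Canonical ring: [(10/3,16) (11,16) (11,18) (14/3,18)]

Clipped polygon: [(10/3,16) (11,16) (11,18) (14/3,18)]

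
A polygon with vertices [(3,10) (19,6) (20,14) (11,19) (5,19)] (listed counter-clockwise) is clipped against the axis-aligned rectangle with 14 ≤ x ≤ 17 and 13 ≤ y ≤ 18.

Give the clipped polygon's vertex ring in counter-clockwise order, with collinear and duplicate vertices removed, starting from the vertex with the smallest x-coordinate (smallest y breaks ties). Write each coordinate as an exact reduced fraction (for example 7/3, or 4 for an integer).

1. After x ≥ 14: [(14,29/4) (19,6) (20,14) (14,52/3)]
2. After x ≤ 17: [(14,29/4) (17,13/2) (17,47/3) (14,52/3)]
3. After y ≥ 13: [(14,13) (17,13) (17,47/3) (14,52/3)]
4. After y ≤ 18: [(14,13) (17,13) (17,47/3) (14,52/3)]
5. Canonical ring: [(14,13) (17,13) (17,47/3) (14,52/3)]

Clipped polygon: [(14,13) (17,13) (17,47/3) (14,52/3)]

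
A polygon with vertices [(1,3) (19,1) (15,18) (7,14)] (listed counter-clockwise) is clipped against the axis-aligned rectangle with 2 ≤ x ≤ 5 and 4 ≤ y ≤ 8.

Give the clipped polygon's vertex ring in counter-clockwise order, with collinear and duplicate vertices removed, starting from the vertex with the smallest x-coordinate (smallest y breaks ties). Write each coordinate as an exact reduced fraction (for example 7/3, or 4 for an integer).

1. After x ≥ 2: [(2,29/6) (2,26/9) (19,1) (15,18) (7,14)]
2. After x ≤ 5: [(5,31/3) (2,29/6) (2,26/9) (5,23/9)]
3. After y ≥ 4: [(5,4) (5,31/3) (2,29/6) (2,4)]
4. After y ≤ 8: [(5,4) (5,8) (41/11,8) (2,29/6) (2,4)]
5. Canonical ring: [(2,4) (5,4) (5,8) (41/11,8) (2,29/6)]

Clipped polygon: [(2,4) (5,4) (5,8) (41/11,8) (2,29/6)]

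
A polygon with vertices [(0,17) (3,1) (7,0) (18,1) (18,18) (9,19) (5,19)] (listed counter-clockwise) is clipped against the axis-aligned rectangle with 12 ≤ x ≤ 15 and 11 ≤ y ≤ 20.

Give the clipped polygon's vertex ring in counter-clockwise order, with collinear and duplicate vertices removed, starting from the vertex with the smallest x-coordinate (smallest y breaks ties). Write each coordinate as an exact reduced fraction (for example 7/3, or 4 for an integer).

Clipped polygon: [(12,11) (15,11) (15,55/3) (12,56/3)]

1. After x ≥ 12: [(12,5/11) (18,1) (18,18) (12,56/3)]
2. After x ≤ 15: [(12,5/11) (15,8/11) (15,55/3) (12,56/3)]
3. After y ≥ 11: [(12,11) (15,11) (15,55/3) (12,56/3)]
4. After y ≤ 20: [(12,11) (15,11) (15,55/3) (12,56/3)]
5. Canonical ring: [(12,11) (15,11) (15,55/3) (12,56/3)]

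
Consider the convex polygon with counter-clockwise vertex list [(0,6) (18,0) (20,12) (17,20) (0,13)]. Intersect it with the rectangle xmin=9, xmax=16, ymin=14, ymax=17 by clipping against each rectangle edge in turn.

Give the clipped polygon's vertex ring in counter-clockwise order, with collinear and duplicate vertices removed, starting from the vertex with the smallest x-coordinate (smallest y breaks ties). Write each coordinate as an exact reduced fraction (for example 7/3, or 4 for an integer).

Clipped polygon: [(9,14) (16,14) (16,17) (68/7,17) (9,284/17)]

1. After x ≥ 9: [(9,3) (18,0) (20,12) (17,20) (9,284/17)]
2. After x ≤ 16: [(9,3) (16,2/3) (16,333/17) (9,284/17)]
3. After y ≥ 14: [(9,14) (16,14) (16,333/17) (9,284/17)]
4. After y ≤ 17: [(9,14) (16,14) (16,17) (68/7,17) (9,284/17)]
5. Canonical ring: [(9,14) (16,14) (16,17) (68/7,17) (9,284/17)]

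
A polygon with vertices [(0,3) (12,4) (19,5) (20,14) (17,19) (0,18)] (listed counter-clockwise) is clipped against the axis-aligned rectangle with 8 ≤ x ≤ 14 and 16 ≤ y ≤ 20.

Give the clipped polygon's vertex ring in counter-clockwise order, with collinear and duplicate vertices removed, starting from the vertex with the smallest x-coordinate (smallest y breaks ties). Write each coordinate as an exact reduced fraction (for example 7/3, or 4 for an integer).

1. After x ≥ 8: [(8,11/3) (12,4) (19,5) (20,14) (17,19) (8,314/17)]
2. After x ≤ 14: [(8,11/3) (12,4) (14,30/7) (14,320/17) (8,314/17)]
3. After y ≥ 16: [(8,16) (14,16) (14,320/17) (8,314/17)]
4. After y ≤ 20: [(8,16) (14,16) (14,320/17) (8,314/17)]
5. Canonical ring: [(8,16) (14,16) (14,320/17) (8,314/17)]

Clipped polygon: [(8,16) (14,16) (14,320/17) (8,314/17)]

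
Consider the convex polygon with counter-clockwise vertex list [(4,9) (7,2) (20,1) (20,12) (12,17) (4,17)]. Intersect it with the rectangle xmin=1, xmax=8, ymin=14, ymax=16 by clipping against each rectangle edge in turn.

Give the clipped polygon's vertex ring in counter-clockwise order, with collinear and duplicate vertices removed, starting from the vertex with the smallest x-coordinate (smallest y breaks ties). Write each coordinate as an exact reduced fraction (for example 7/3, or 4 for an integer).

1. After x ≥ 1: [(4,9) (7,2) (20,1) (20,12) (12,17) (4,17)]
2. After x ≤ 8: [(4,9) (7,2) (8,25/13) (8,17) (4,17)]
3. After y ≥ 14: [(4,14) (8,14) (8,17) (4,17)]
4. After y ≤ 16: [(4,16) (4,14) (8,14) (8,16)]
5. Canonical ring: [(4,14) (8,14) (8,16) (4,16)]

Clipped polygon: [(4,14) (8,14) (8,16) (4,16)]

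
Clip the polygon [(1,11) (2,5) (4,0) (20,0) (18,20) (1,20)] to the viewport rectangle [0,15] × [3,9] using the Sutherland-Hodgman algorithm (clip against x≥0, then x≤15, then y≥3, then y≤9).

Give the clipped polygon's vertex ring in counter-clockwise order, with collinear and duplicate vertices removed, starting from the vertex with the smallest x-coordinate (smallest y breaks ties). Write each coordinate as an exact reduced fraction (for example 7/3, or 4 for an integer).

1. After x ≥ 0: [(1,11) (2,5) (4,0) (20,0) (18,20) (1,20)]
2. After x ≤ 15: [(1,11) (2,5) (4,0) (15,0) (15,20) (1,20)]
3. After y ≥ 3: [(1,11) (2,5) (14/5,3) (15,3) (15,20) (1,20)]
4. After y ≤ 9: [(4/3,9) (2,5) (14/5,3) (15,3) (15,9)]
5. Canonical ring: [(4/3,9) (2,5) (14/5,3) (15,3) (15,9)]

Clipped polygon: [(4/3,9) (2,5) (14/5,3) (15,3) (15,9)]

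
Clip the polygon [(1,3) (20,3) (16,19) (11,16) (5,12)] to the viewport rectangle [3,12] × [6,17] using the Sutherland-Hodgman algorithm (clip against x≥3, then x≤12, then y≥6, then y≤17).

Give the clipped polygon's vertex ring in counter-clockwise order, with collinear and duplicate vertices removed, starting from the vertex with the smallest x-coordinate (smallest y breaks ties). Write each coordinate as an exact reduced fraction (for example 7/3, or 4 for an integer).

Clipped polygon: [(3,6) (12,6) (12,83/5) (11,16) (5,12) (3,15/2)]

1. After x ≥ 3: [(3,15/2) (3,3) (20,3) (16,19) (11,16) (5,12)]
2. After x ≤ 12: [(3,15/2) (3,3) (12,3) (12,83/5) (11,16) (5,12)]
3. After y ≥ 6: [(3,15/2) (3,6) (12,6) (12,83/5) (11,16) (5,12)]
4. After y ≤ 17: [(3,15/2) (3,6) (12,6) (12,83/5) (11,16) (5,12)]
5. Canonical ring: [(3,6) (12,6) (12,83/5) (11,16) (5,12) (3,15/2)]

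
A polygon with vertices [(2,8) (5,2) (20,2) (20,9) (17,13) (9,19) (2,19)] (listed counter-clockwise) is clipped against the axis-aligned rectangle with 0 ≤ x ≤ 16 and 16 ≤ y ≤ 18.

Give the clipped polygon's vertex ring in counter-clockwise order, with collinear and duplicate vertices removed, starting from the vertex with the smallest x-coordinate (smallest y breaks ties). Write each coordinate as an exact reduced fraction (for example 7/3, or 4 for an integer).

1. After x ≥ 0: [(2,8) (5,2) (20,2) (20,9) (17,13) (9,19) (2,19)]
2. After x ≤ 16: [(2,8) (5,2) (16,2) (16,55/4) (9,19) (2,19)]
3. After y ≥ 16: [(2,16) (13,16) (9,19) (2,19)]
4. After y ≤ 18: [(2,18) (2,16) (13,16) (31/3,18)]
5. Canonical ring: [(2,16) (13,16) (31/3,18) (2,18)]

Clipped polygon: [(2,16) (13,16) (31/3,18) (2,18)]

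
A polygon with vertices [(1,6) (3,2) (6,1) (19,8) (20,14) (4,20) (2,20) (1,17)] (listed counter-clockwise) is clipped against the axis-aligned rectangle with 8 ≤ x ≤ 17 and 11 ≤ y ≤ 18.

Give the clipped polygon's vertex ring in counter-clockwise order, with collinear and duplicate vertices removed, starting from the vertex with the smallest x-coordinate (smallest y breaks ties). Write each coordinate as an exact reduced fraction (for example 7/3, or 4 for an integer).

Clipped polygon: [(8,11) (17,11) (17,121/8) (28/3,18) (8,18)]

1. After x ≥ 8: [(8,27/13) (19,8) (20,14) (8,37/2)]
2. After x ≤ 17: [(8,27/13) (17,90/13) (17,121/8) (8,37/2)]
3. After y ≥ 11: [(8,11) (17,11) (17,121/8) (8,37/2)]
4. After y ≤ 18: [(8,18) (8,11) (17,11) (17,121/8) (28/3,18)]
5. Canonical ring: [(8,11) (17,11) (17,121/8) (28/3,18) (8,18)]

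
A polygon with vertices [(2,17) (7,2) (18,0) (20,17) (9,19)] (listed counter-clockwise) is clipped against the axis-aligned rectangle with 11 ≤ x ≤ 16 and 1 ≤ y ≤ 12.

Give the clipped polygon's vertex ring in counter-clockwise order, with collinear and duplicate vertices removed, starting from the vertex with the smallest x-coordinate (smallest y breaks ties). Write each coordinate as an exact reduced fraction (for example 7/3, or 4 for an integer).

1. After x ≥ 11: [(11,14/11) (18,0) (20,17) (11,205/11)]
2. After x ≤ 16: [(11,14/11) (16,4/11) (16,195/11) (11,205/11)]
3. After y ≥ 1: [(11,14/11) (25/2,1) (16,1) (16,195/11) (11,205/11)]
4. After y ≤ 12: [(11,12) (11,14/11) (25/2,1) (16,1) (16,12)]
5. Canonical ring: [(11,14/11) (25/2,1) (16,1) (16,12) (11,12)]

Clipped polygon: [(11,14/11) (25/2,1) (16,1) (16,12) (11,12)]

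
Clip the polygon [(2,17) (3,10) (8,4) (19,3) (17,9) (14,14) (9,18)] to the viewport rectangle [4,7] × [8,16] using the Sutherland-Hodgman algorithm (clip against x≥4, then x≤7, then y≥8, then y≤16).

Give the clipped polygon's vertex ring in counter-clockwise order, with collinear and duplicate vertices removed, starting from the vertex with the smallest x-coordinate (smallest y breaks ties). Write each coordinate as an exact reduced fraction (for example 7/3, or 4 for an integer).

Clipped polygon: [(4,44/5) (14/3,8) (7,8) (7,16) (4,16)]

1. After x ≥ 4: [(4,121/7) (4,44/5) (8,4) (19,3) (17,9) (14,14) (9,18)]
2. After x ≤ 7: [(7,124/7) (4,121/7) (4,44/5) (7,26/5)]
3. After y ≥ 8: [(7,8) (7,124/7) (4,121/7) (4,44/5) (14/3,8)]
4. After y ≤ 16: [(7,8) (7,16) (4,16) (4,44/5) (14/3,8)]
5. Canonical ring: [(4,44/5) (14/3,8) (7,8) (7,16) (4,16)]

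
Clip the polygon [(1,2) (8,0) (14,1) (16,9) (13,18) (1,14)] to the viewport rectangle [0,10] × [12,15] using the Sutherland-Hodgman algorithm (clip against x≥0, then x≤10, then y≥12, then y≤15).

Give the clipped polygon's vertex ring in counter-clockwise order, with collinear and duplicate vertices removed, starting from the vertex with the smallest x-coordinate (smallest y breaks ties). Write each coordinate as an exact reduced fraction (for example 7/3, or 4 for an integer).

Clipped polygon: [(1,12) (10,12) (10,15) (4,15) (1,14)]

1. After x ≥ 0: [(1,2) (8,0) (14,1) (16,9) (13,18) (1,14)]
2. After x ≤ 10: [(1,2) (8,0) (10,1/3) (10,17) (1,14)]
3. After y ≥ 12: [(1,12) (10,12) (10,17) (1,14)]
4. After y ≤ 15: [(1,12) (10,12) (10,15) (4,15) (1,14)]
5. Canonical ring: [(1,12) (10,12) (10,15) (4,15) (1,14)]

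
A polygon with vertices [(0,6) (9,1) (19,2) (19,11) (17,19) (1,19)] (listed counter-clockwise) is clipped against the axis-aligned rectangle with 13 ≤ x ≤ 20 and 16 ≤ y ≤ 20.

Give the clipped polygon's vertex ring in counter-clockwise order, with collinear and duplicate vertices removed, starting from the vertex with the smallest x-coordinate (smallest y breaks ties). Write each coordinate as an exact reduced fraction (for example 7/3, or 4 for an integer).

Clipped polygon: [(13,16) (71/4,16) (17,19) (13,19)]

1. After x ≥ 13: [(13,7/5) (19,2) (19,11) (17,19) (13,19)]
2. After x ≤ 20: [(13,7/5) (19,2) (19,11) (17,19) (13,19)]
3. After y ≥ 16: [(13,16) (71/4,16) (17,19) (13,19)]
4. After y ≤ 20: [(13,16) (71/4,16) (17,19) (13,19)]
5. Canonical ring: [(13,16) (71/4,16) (17,19) (13,19)]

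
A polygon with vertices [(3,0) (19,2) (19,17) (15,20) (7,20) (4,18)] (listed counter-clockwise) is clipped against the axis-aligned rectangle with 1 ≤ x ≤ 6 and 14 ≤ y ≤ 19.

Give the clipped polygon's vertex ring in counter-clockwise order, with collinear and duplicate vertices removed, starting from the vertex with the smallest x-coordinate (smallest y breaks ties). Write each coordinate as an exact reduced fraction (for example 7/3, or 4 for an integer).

1. After x ≥ 1: [(3,0) (19,2) (19,17) (15,20) (7,20) (4,18)]
2. After x ≤ 6: [(3,0) (6,3/8) (6,58/3) (4,18)]
3. After y ≥ 14: [(34/9,14) (6,14) (6,58/3) (4,18)]
4. After y ≤ 19: [(34/9,14) (6,14) (6,19) (11/2,19) (4,18)]
5. Canonical ring: [(34/9,14) (6,14) (6,19) (11/2,19) (4,18)]

Clipped polygon: [(34/9,14) (6,14) (6,19) (11/2,19) (4,18)]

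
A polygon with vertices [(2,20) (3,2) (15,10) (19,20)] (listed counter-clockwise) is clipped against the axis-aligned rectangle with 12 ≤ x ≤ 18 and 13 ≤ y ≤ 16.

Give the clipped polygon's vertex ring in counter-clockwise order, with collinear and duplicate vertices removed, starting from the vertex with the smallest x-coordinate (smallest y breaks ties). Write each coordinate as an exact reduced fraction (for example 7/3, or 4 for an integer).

Clipped polygon: [(12,13) (81/5,13) (87/5,16) (12,16)]

1. After x ≥ 12: [(12,20) (12,8) (15,10) (19,20)]
2. After x ≤ 18: [(18,20) (12,20) (12,8) (15,10) (18,35/2)]
3. After y ≥ 13: [(18,20) (12,20) (12,13) (81/5,13) (18,35/2)]
4. After y ≤ 16: [(12,16) (12,13) (81/5,13) (87/5,16)]
5. Canonical ring: [(12,13) (81/5,13) (87/5,16) (12,16)]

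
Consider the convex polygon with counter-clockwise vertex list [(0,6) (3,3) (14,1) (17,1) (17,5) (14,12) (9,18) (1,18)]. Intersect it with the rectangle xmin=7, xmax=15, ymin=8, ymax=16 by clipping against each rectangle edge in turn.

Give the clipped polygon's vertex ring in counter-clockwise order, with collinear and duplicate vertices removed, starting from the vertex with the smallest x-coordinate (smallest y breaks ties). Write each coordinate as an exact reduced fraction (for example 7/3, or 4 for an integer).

Clipped polygon: [(7,8) (15,8) (15,29/3) (14,12) (32/3,16) (7,16)]

1. After x ≥ 7: [(7,25/11) (14,1) (17,1) (17,5) (14,12) (9,18) (7,18)]
2. After x ≤ 15: [(7,25/11) (14,1) (15,1) (15,29/3) (14,12) (9,18) (7,18)]
3. After y ≥ 8: [(7,8) (15,8) (15,29/3) (14,12) (9,18) (7,18)]
4. After y ≤ 16: [(7,16) (7,8) (15,8) (15,29/3) (14,12) (32/3,16)]
5. Canonical ring: [(7,8) (15,8) (15,29/3) (14,12) (32/3,16) (7,16)]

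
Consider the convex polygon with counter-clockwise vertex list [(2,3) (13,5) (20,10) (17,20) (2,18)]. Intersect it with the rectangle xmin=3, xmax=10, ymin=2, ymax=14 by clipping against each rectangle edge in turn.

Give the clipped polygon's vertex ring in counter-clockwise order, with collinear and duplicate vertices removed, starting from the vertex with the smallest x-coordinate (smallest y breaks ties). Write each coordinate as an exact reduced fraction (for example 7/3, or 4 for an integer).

1. After x ≥ 3: [(3,35/11) (13,5) (20,10) (17,20) (3,272/15)]
2. After x ≤ 10: [(3,35/11) (10,49/11) (10,286/15) (3,272/15)]
3. After y ≥ 2: [(3,35/11) (10,49/11) (10,286/15) (3,272/15)]
4. After y ≤ 14: [(3,14) (3,35/11) (10,49/11) (10,14)]
5. Canonical ring: [(3,35/11) (10,49/11) (10,14) (3,14)]

Clipped polygon: [(3,35/11) (10,49/11) (10,14) (3,14)]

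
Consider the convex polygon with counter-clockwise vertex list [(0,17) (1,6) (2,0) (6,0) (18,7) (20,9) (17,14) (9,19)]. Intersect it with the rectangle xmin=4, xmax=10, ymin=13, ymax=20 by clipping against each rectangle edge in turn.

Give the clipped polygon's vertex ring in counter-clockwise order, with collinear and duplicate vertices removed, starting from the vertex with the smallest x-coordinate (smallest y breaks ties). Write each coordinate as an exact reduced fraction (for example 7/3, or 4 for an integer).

1. After x ≥ 4: [(4,161/9) (4,0) (6,0) (18,7) (20,9) (17,14) (9,19)]
2. After x ≤ 10: [(4,161/9) (4,0) (6,0) (10,7/3) (10,147/8) (9,19)]
3. After y ≥ 13: [(4,161/9) (4,13) (10,13) (10,147/8) (9,19)]
4. After y ≤ 20: [(4,161/9) (4,13) (10,13) (10,147/8) (9,19)]
5. Canonical ring: [(4,13) (10,13) (10,147/8) (9,19) (4,161/9)]

Clipped polygon: [(4,13) (10,13) (10,147/8) (9,19) (4,161/9)]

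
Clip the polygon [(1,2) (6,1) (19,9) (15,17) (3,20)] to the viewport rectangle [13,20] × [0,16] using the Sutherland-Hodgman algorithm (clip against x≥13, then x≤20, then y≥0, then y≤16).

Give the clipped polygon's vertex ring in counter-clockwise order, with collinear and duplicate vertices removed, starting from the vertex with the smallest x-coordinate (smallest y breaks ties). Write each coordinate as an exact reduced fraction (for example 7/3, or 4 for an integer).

Clipped polygon: [(13,69/13) (19,9) (31/2,16) (13,16)]

1. After x ≥ 13: [(13,69/13) (19,9) (15,17) (13,35/2)]
2. After x ≤ 20: [(13,69/13) (19,9) (15,17) (13,35/2)]
3. After y ≥ 0: [(13,69/13) (19,9) (15,17) (13,35/2)]
4. After y ≤ 16: [(13,16) (13,69/13) (19,9) (31/2,16)]
5. Canonical ring: [(13,69/13) (19,9) (31/2,16) (13,16)]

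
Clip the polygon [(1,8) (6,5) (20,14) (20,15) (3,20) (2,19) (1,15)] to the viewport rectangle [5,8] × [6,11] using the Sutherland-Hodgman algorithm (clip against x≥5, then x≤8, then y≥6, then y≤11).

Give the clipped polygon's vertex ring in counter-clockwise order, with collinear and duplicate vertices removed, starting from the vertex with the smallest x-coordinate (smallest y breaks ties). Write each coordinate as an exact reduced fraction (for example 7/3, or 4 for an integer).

1. After x ≥ 5: [(5,28/5) (6,5) (20,14) (20,15) (5,330/17)]
2. After x ≤ 8: [(5,28/5) (6,5) (8,44/7) (8,315/17) (5,330/17)]
3. After y ≥ 6: [(5,6) (68/9,6) (8,44/7) (8,315/17) (5,330/17)]
4. After y ≤ 11: [(5,11) (5,6) (68/9,6) (8,44/7) (8,11)]
5. Canonical ring: [(5,6) (68/9,6) (8,44/7) (8,11) (5,11)]

Clipped polygon: [(5,6) (68/9,6) (8,44/7) (8,11) (5,11)]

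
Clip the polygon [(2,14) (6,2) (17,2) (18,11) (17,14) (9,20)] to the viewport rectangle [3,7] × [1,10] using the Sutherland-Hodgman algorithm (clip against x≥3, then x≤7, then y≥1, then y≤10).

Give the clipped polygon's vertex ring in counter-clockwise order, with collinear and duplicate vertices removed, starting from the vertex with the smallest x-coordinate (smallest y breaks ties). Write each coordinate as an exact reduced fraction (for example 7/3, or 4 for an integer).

Clipped polygon: [(10/3,10) (6,2) (7,2) (7,10)]

1. After x ≥ 3: [(3,104/7) (3,11) (6,2) (17,2) (18,11) (17,14) (9,20)]
2. After x ≤ 7: [(7,128/7) (3,104/7) (3,11) (6,2) (7,2)]
3. After y ≥ 1: [(7,128/7) (3,104/7) (3,11) (6,2) (7,2)]
4. After y ≤ 10: [(7,10) (10/3,10) (6,2) (7,2)]
5. Canonical ring: [(10/3,10) (6,2) (7,2) (7,10)]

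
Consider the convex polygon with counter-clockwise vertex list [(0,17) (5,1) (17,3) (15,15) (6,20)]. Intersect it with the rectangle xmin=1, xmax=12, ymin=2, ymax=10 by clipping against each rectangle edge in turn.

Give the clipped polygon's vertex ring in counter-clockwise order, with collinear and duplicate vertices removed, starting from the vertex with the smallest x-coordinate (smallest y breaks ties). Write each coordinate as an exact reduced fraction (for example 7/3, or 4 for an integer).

1. After x ≥ 1: [(1,35/2) (1,69/5) (5,1) (17,3) (15,15) (6,20)]
2. After x ≤ 12: [(1,35/2) (1,69/5) (5,1) (12,13/6) (12,50/3) (6,20)]
3. After y ≥ 2: [(1,35/2) (1,69/5) (75/16,2) (11,2) (12,13/6) (12,50/3) (6,20)]
4. After y ≤ 10: [(35/16,10) (75/16,2) (11,2) (12,13/6) (12,10)]
5. Canonical ring: [(35/16,10) (75/16,2) (11,2) (12,13/6) (12,10)]

Clipped polygon: [(35/16,10) (75/16,2) (11,2) (12,13/6) (12,10)]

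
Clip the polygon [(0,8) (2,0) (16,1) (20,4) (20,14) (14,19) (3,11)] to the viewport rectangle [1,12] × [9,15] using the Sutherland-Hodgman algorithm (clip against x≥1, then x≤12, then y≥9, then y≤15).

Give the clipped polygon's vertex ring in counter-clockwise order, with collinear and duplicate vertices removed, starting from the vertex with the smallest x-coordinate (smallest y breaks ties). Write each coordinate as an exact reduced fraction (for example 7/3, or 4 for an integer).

Clipped polygon: [(1,9) (12,9) (12,15) (17/2,15) (3,11)]

1. After x ≥ 1: [(1,9) (1,4) (2,0) (16,1) (20,4) (20,14) (14,19) (3,11)]
2. After x ≤ 12: [(1,9) (1,4) (2,0) (12,5/7) (12,193/11) (3,11)]
3. After y ≥ 9: [(1,9) (1,9) (12,9) (12,193/11) (3,11)]
4. After y ≤ 15: [(1,9) (1,9) (12,9) (12,15) (17/2,15) (3,11)]
5. Canonical ring: [(1,9) (12,9) (12,15) (17/2,15) (3,11)]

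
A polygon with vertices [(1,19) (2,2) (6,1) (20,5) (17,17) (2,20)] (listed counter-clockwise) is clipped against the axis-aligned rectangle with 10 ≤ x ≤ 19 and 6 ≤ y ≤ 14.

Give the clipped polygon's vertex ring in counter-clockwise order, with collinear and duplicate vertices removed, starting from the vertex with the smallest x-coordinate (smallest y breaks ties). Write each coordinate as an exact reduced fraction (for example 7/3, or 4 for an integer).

Clipped polygon: [(10,6) (19,6) (19,9) (71/4,14) (10,14)]

1. After x ≥ 10: [(10,15/7) (20,5) (17,17) (10,92/5)]
2. After x ≤ 19: [(10,15/7) (19,33/7) (19,9) (17,17) (10,92/5)]
3. After y ≥ 6: [(10,6) (19,6) (19,9) (17,17) (10,92/5)]
4. After y ≤ 14: [(10,14) (10,6) (19,6) (19,9) (71/4,14)]
5. Canonical ring: [(10,6) (19,6) (19,9) (71/4,14) (10,14)]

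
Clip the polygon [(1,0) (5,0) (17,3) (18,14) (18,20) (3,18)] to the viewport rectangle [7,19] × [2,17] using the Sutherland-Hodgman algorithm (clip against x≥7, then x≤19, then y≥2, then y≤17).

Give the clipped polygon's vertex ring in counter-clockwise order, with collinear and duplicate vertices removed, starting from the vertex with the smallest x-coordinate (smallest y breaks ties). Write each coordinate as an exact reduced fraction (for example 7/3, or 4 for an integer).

Clipped polygon: [(7,2) (13,2) (17,3) (18,14) (18,17) (7,17)]

1. After x ≥ 7: [(7,1/2) (17,3) (18,14) (18,20) (7,278/15)]
2. After x ≤ 19: [(7,1/2) (17,3) (18,14) (18,20) (7,278/15)]
3. After y ≥ 2: [(7,2) (13,2) (17,3) (18,14) (18,20) (7,278/15)]
4. After y ≤ 17: [(7,17) (7,2) (13,2) (17,3) (18,14) (18,17)]
5. Canonical ring: [(7,2) (13,2) (17,3) (18,14) (18,17) (7,17)]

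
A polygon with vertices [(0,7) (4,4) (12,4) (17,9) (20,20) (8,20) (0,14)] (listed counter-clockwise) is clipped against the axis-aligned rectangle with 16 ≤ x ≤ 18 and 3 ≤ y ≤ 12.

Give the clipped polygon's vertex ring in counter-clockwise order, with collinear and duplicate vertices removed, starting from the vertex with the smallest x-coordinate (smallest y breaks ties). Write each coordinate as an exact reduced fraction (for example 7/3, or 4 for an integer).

1. After x ≥ 16: [(16,8) (17,9) (20,20) (16,20)]
2. After x ≤ 18: [(16,8) (17,9) (18,38/3) (18,20) (16,20)]
3. After y ≥ 3: [(16,8) (17,9) (18,38/3) (18,20) (16,20)]
4. After y ≤ 12: [(16,12) (16,8) (17,9) (196/11,12)]
5. Canonical ring: [(16,8) (17,9) (196/11,12) (16,12)]

Clipped polygon: [(16,8) (17,9) (196/11,12) (16,12)]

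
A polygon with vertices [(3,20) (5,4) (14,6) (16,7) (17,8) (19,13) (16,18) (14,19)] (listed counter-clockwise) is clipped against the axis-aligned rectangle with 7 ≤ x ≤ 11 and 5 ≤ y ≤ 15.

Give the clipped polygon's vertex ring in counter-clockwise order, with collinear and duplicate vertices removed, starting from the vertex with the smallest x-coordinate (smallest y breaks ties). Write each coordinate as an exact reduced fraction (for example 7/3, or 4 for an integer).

1. After x ≥ 7: [(7,216/11) (7,40/9) (14,6) (16,7) (17,8) (19,13) (16,18) (14,19)]
2. After x ≤ 11: [(11,212/11) (7,216/11) (7,40/9) (11,16/3)]
3. After y ≥ 5: [(11,212/11) (7,216/11) (7,5) (19/2,5) (11,16/3)]
4. After y ≤ 15: [(11,15) (7,15) (7,5) (19/2,5) (11,16/3)]
5. Canonical ring: [(7,5) (19/2,5) (11,16/3) (11,15) (7,15)]

Clipped polygon: [(7,5) (19/2,5) (11,16/3) (11,15) (7,15)]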